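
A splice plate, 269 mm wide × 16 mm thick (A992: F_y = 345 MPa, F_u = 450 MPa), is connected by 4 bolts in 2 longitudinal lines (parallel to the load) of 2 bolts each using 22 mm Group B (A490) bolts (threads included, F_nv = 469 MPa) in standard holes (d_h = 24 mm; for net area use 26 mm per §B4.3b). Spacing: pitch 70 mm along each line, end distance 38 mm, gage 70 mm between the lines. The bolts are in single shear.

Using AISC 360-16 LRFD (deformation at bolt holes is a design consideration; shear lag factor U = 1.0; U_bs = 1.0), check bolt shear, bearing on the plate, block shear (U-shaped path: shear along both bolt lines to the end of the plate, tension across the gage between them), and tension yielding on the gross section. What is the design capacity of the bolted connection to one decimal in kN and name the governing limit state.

Bolt shear: A_b = π(22)²/4 = 380.13 mm². φR_n = 0.75 × 469 × 380.13 × 4 × 1 = 534.8 kN.
Bearing (16 mm plate, F_u = 450 MPa): end bolts L_c = 38 − 24/2 = 26, R_n = min(1.2×26×16×450, 2.4×22×16×450) = 224.64 kN/bolt; interior L_c = 70 − 24 = 46, R_n = 380.16 kN/bolt. φR_n = 0.75 × (2×224.64 + 2×380.16) = 907.2 kN.
Block shear: shear path 2×[38+1×70] = 2×108 mm, A_gv = 3456, A_nv = 2×(108 − 1.5×26)×16 = 2208 mm²; tension across gage: (70 − 1×26)×16 = 704 mm². R_n = min(0.6×450×2208, 0.6×345×3456) + 1.0×450×704 = min(596.16, 715.39) + 316.8 = 912.96 kN. φR_n = 0.75 × 912.96 = 684.7 kN.
Tension yield (gross): A_g = 269×16 = 4304 mm². φR_n = 0.90 × 345 × 4304 = 1336.4 kN.
Governing: min(534.8, 907.2, 684.7, 1336.4) = 534.8 kN → bolt shear.

534.8 kN (bolt shear governs)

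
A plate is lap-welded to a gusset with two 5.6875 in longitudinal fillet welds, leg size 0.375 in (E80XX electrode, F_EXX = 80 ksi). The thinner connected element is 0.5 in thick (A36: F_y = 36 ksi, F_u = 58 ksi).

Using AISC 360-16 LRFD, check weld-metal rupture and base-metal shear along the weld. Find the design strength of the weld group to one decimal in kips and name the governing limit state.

108.6 kips (weld metal governs)

Weld metal: throat = 0.707×0.375 = 0.26513 in, L = 2×5.6875 = 11.375 in. φR_n = 0.75 × 0.6 × 80 × 0.26513 × 11.375 = 108.6 kips.
Base metal shear (0.5 in plate): yield φR_n = 1.0×0.6×36×0.5×11.375 = 122.9 kips; rupture φR_n = 0.75×0.6×58×0.5×11.375 = 148.4 kips; take 122.9 kips (yield).
Governing: min(108.6, 122.9) = 108.6 kips → weld metal.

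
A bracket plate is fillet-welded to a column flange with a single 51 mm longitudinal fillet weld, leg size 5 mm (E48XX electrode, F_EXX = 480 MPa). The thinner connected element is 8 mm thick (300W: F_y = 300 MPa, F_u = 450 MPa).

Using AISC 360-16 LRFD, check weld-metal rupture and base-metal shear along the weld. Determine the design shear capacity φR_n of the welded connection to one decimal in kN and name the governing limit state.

38.9 kN (weld metal governs)

Weld metal: throat = 0.707×5 = 3.535 mm, L = 51 mm. φR_n = 0.75 × 0.6 × 480 × 3.535 × 51 = 38.9 kN.
Base metal shear (8 mm plate): yield φR_n = 1.0×0.6×300×8×51 = 73.4 kN; rupture φR_n = 0.75×0.6×450×8×51 = 82.6 kN; take 73.4 kN (yield).
Governing: min(38.9, 73.4) = 38.9 kN → weld metal.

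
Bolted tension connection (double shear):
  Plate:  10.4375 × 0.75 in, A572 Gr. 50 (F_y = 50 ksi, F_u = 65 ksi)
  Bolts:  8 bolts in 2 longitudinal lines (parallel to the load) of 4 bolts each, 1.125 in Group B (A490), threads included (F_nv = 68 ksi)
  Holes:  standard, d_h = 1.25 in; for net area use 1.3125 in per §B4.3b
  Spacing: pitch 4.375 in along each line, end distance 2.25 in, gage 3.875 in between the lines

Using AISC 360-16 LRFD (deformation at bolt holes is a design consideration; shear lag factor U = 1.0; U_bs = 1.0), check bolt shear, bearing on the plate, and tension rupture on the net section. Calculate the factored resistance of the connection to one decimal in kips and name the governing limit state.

Bolt shear: A_b = π(1.125)²/4 = 0.99402 in². φR_n = 0.75 × 68 × 0.99402 × 8 × 2 = 811.1 kips.
Bearing (0.75 in plate, F_u = 65 ksi): end bolts L_c = 2.25 − 1.25/2 = 1.625, R_n = min(1.2×1.625×0.75×65, 2.4×1.125×0.75×65) = 95.063 kips/bolt; interior L_c = 4.375 − 1.25 = 3.125, R_n = 131.63 kips/bolt. φR_n = 0.75 × (2×95.063 + 6×131.63) = 734.9 kips.
Tension rupture (net): A_n = (10.4375 − 2×1.3125)×0.75 = 5.8594 in² (U = 1.0, A_e = A_n). φR_n = 0.75 × 65 × 5.8594 = 285.6 kips.
Governing: min(811.1, 734.9, 285.6) = 285.6 kips → net-section rupture.

285.6 kips (net-section rupture governs)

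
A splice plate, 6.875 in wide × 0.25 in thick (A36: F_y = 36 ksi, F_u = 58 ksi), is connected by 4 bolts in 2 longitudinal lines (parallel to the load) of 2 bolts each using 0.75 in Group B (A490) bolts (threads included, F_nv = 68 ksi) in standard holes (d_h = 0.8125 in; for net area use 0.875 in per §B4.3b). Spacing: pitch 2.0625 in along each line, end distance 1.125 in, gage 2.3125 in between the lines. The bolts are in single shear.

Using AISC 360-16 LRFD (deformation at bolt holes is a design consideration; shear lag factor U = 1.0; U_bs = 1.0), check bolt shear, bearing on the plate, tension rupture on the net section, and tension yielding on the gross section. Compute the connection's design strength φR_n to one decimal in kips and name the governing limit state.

51.4 kips (bearing governs)

Bolt shear: A_b = π(0.75)²/4 = 0.44179 in². φR_n = 0.75 × 68 × 0.44179 × 4 × 1 = 90.1 kips.
Bearing (0.25 in plate, F_u = 58 ksi): end bolts L_c = 1.125 − 0.8125/2 = 0.71875, R_n = min(1.2×0.71875×0.25×58, 2.4×0.75×0.25×58) = 12.506 kips/bolt; interior L_c = 2.0625 − 0.8125 = 1.25, R_n = 21.75 kips/bolt. φR_n = 0.75 × (2×12.506 + 2×21.75) = 51.4 kips.
Tension rupture (net): A_n = (6.875 − 2×0.875)×0.25 = 1.2813 in² (U = 1.0, A_e = A_n). φR_n = 0.75 × 58 × 1.2813 = 55.7 kips.
Tension yield (gross): A_g = 6.875×0.25 = 1.7188 in². φR_n = 0.90 × 36 × 1.7188 = 55.7 kips.
Governing: min(90.1, 51.4, 55.7, 55.7) = 51.4 kips → bearing.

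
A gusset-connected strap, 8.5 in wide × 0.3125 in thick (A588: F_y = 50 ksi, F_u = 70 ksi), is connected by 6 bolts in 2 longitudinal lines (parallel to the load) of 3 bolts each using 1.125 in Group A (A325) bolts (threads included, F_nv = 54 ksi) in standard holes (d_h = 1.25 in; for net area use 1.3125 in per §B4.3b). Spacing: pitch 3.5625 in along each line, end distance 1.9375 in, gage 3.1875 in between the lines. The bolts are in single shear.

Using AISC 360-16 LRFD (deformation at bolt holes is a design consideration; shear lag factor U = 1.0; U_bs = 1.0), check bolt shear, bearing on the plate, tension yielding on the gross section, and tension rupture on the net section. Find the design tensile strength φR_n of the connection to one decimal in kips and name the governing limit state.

96.4 kips (net-section rupture governs)

Bolt shear: A_b = π(1.125)²/4 = 0.99402 in². φR_n = 0.75 × 54 × 0.99402 × 6 × 1 = 241.5 kips.
Bearing (0.3125 in plate, F_u = 70 ksi): end bolts L_c = 1.9375 − 1.25/2 = 1.3125, R_n = min(1.2×1.3125×0.3125×70, 2.4×1.125×0.3125×70) = 34.453 kips/bolt; interior L_c = 3.5625 − 1.25 = 2.3125, R_n = 59.063 kips/bolt. φR_n = 0.75 × (2×34.453 + 4×59.063) = 228.9 kips.
Tension yield (gross): A_g = 8.5×0.3125 = 2.6563 in². φR_n = 0.90 × 50 × 2.6563 = 119.5 kips.
Tension rupture (net): A_n = (8.5 − 2×1.3125)×0.3125 = 1.8359 in² (U = 1.0, A_e = A_n). φR_n = 0.75 × 70 × 1.8359 = 96.4 kips.
Governing: min(241.5, 228.9, 119.5, 96.4) = 96.4 kips → net-section rupture.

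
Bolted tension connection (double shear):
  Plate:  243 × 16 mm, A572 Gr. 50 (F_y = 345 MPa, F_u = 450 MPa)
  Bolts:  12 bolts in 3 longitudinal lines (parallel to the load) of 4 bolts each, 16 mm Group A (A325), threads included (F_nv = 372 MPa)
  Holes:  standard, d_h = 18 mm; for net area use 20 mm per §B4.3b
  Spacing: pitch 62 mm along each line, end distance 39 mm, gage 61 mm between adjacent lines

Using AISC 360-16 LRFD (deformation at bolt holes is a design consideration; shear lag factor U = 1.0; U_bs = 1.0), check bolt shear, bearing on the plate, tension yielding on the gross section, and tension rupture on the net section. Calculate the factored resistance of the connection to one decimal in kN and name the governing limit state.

988.2 kN (net-section rupture governs)

Bolt shear: A_b = π(16)²/4 = 201.06 mm². φR_n = 0.75 × 372 × 201.06 × 12 × 2 = 1346.3 kN.
Bearing (16 mm plate, F_u = 450 MPa): end bolts L_c = 39 − 18/2 = 30, R_n = min(1.2×30×16×450, 2.4×16×16×450) = 259.2 kN/bolt; interior L_c = 62 − 18 = 44, R_n = 276.48 kN/bolt. φR_n = 0.75 × (3×259.2 + 9×276.48) = 2449.4 kN.
Tension yield (gross): A_g = 243×16 = 3888 mm². φR_n = 0.90 × 345 × 3888 = 1207.2 kN.
Tension rupture (net): A_n = (243 − 3×20)×16 = 2928 mm² (U = 1.0, A_e = A_n). φR_n = 0.75 × 450 × 2928 = 988.2 kN.
Governing: min(1346.3, 2449.4, 1207.2, 988.2) = 988.2 kN → net-section rupture.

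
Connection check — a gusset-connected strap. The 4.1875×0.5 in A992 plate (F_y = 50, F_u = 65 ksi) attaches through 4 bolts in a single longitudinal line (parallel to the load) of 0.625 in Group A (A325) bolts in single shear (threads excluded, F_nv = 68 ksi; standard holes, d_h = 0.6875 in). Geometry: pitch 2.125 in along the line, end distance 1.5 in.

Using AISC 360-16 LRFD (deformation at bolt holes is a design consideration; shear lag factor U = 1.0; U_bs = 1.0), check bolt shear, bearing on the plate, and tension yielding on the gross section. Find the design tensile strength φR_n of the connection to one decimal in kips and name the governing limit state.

Bolt shear: A_b = π(0.625)²/4 = 0.3068 in². φR_n = 0.75 × 68 × 0.3068 × 4 × 1 = 62.6 kips.
Bearing (0.5 in plate, F_u = 65 ksi): end bolts L_c = 1.5 − 0.6875/2 = 1.15625, R_n = min(1.2×1.15625×0.5×65, 2.4×0.625×0.5×65) = 45.094 kips/bolt; interior L_c = 2.125 − 0.6875 = 1.4375, R_n = 48.75 kips/bolt. φR_n = 0.75 × (1×45.094 + 3×48.75) = 143.5 kips.
Tension yield (gross): A_g = 4.1875×0.5 = 2.0938 in². φR_n = 0.90 × 50 × 2.0938 = 94.2 kips.
Governing: min(62.6, 143.5, 94.2) = 62.6 kips → bolt shear.

62.6 kips (bolt shear governs)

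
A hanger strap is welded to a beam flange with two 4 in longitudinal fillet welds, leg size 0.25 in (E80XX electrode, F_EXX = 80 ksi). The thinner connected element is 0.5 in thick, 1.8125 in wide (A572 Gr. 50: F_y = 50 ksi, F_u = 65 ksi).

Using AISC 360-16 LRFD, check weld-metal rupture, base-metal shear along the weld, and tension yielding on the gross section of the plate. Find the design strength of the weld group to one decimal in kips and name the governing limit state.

40.8 kips (gross-section yield governs)

Weld metal: throat = 0.707×0.25 = 0.17675 in, L = 2×4 = 8 in. φR_n = 0.75 × 0.6 × 80 × 0.17675 × 8 = 50.9 kips.
Base metal shear (0.5 in plate): yield φR_n = 1.0×0.6×50×0.5×8 = 120.0 kips; rupture φR_n = 0.75×0.6×65×0.5×8 = 117.0 kips; take 117.0 kips (rupture).
Tension yield (gross): A_g = 1.8125×0.5 = 0.90625 in². φR_n = 0.90 × 50 × 0.90625 = 40.8 kips.
Governing: min(50.9, 117.0, 40.8) = 40.8 kips → gross-section yield.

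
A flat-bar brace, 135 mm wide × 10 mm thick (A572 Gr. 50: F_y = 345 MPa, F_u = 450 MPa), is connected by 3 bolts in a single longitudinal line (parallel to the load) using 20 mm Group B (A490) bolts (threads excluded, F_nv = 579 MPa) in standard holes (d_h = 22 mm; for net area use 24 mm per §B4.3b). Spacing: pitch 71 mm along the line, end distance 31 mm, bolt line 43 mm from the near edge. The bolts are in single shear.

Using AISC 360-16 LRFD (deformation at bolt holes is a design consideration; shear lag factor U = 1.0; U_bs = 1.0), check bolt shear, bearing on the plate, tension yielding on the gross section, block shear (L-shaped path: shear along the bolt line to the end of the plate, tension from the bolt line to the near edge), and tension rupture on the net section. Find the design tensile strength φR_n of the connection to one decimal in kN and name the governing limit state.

Bolt shear: A_b = π(20)²/4 = 314.16 mm². φR_n = 0.75 × 579 × 314.16 × 3 × 1 = 409.3 kN.
Bearing (10 mm plate, F_u = 450 MPa): end bolts L_c = 31 − 22/2 = 20, R_n = min(1.2×20×10×450, 2.4×20×10×450) = 108 kN/bolt; interior L_c = 71 − 22 = 49, R_n = 216 kN/bolt. φR_n = 0.75 × (1×108 + 2×216) = 405.0 kN.
Tension yield (gross): A_g = 135×10 = 1350 mm². φR_n = 0.90 × 345 × 1350 = 419.2 kN.
Block shear: shear path 1×[31+2×71] = 1×173 mm, A_gv = 1730, A_nv = 1×(173 − 2.5×24)×10 = 1130 mm²; tension to near edge: (43 − 0.5×24)×10 = 310 mm². R_n = min(0.6×450×1130, 0.6×345×1730) + 1.0×450×310 = min(305.1, 358.11) + 139.5 = 444.6 kN. φR_n = 0.75 × 444.6 = 333.5 kN.
Tension rupture (net): A_n = (135 − 1×24)×10 = 1110 mm² (U = 1.0, A_e = A_n). φR_n = 0.75 × 450 × 1110 = 374.6 kN.
Governing: min(409.3, 405.0, 419.2, 333.5, 374.6) = 333.5 kN → block shear.

333.5 kN (block shear governs)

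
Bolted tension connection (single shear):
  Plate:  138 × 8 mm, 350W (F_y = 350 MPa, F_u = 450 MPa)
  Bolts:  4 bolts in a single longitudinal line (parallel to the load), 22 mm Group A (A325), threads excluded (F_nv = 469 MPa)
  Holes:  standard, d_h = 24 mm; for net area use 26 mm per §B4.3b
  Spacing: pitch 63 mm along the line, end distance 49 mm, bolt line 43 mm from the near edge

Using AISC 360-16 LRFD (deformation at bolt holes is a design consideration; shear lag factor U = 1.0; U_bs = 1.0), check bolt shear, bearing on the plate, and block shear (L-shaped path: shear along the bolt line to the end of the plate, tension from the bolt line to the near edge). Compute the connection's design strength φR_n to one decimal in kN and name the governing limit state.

319.1 kN (block shear governs)

Bolt shear: A_b = π(22)²/4 = 380.13 mm². φR_n = 0.75 × 469 × 380.13 × 4 × 1 = 534.8 kN.
Bearing (8 mm plate, F_u = 450 MPa): end bolts L_c = 49 − 24/2 = 37, R_n = min(1.2×37×8×450, 2.4×22×8×450) = 159.84 kN/bolt; interior L_c = 63 − 24 = 39, R_n = 168.48 kN/bolt. φR_n = 0.75 × (1×159.84 + 3×168.48) = 499.0 kN.
Block shear: shear path 1×[49+3×63] = 1×238 mm, A_gv = 1904, A_nv = 1×(238 − 3.5×26)×8 = 1176 mm²; tension to near edge: (43 − 0.5×26)×8 = 240 mm². R_n = min(0.6×450×1176, 0.6×350×1904) + 1.0×450×240 = min(317.52, 399.84) + 108 = 425.52 kN. φR_n = 0.75 × 425.52 = 319.1 kN.
Governing: min(534.8, 499.0, 319.1) = 319.1 kN → block shear.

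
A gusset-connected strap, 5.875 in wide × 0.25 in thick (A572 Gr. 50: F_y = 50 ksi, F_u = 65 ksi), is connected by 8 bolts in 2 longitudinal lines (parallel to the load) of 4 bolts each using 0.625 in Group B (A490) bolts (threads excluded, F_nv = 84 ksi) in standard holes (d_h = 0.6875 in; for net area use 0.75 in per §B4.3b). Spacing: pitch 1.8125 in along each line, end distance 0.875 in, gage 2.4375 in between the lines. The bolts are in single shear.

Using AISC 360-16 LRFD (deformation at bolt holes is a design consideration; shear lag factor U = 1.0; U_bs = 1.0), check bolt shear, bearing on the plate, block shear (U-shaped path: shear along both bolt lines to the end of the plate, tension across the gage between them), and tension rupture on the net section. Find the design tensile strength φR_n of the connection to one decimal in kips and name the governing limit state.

Bolt shear: A_b = π(0.625)²/4 = 0.3068 in². φR_n = 0.75 × 84 × 0.3068 × 8 × 1 = 154.6 kips.
Bearing (0.25 in plate, F_u = 65 ksi): end bolts L_c = 0.875 − 0.6875/2 = 0.53125, R_n = min(1.2×0.53125×0.25×65, 2.4×0.625×0.25×65) = 10.359 kips/bolt; interior L_c = 1.8125 − 0.6875 = 1.125, R_n = 21.938 kips/bolt. φR_n = 0.75 × (2×10.359 + 6×21.938) = 114.3 kips.
Block shear: shear path 2×[0.875+3×1.8125] = 2×6.3125 in, A_gv = 3.1563, A_nv = 2×(6.3125 − 3.5×0.75)×0.25 = 1.8438 in²; tension across gage: (2.4375 − 1×0.75)×0.25 = 0.42188 in². R_n = min(0.6×65×1.8438, 0.6×50×3.1563) + 1.0×65×0.42188 = min(71.908, 94.689) + 27.422 = 99.33 kips. φR_n = 0.75 × 99.33 = 74.5 kips.
Tension rupture (net): A_n = (5.875 − 2×0.75)×0.25 = 1.0938 in² (U = 1.0, A_e = A_n). φR_n = 0.75 × 65 × 1.0938 = 53.3 kips.
Governing: min(154.6, 114.3, 74.5, 53.3) = 53.3 kips → net-section rupture.

53.3 kips (net-section rupture governs)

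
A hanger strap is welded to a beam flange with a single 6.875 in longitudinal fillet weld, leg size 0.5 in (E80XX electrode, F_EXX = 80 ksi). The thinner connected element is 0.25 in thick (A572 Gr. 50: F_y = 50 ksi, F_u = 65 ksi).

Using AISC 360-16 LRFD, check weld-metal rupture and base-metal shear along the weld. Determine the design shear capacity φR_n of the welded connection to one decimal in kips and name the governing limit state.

50.3 kips (base-metal shear governs)

Weld metal: throat = 0.707×0.5 = 0.3535 in, L = 6.875 in. φR_n = 0.75 × 0.6 × 80 × 0.3535 × 6.875 = 87.5 kips.
Base metal shear (0.25 in plate): yield φR_n = 1.0×0.6×50×0.25×6.875 = 51.6 kips; rupture φR_n = 0.75×0.6×65×0.25×6.875 = 50.3 kips; take 50.3 kips (rupture).
Governing: min(87.5, 50.3) = 50.3 kips → base-metal shear.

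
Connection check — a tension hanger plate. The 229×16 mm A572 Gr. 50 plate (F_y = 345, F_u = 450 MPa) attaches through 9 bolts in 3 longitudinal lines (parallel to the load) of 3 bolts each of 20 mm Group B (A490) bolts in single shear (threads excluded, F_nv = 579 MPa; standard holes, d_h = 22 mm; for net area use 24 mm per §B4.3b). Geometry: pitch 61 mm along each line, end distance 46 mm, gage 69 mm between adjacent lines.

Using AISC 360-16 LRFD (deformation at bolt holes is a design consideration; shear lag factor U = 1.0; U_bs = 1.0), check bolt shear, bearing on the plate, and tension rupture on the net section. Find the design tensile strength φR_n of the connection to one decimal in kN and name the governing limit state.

847.8 kN (net-section rupture governs)

Bolt shear: A_b = π(20)²/4 = 314.16 mm². φR_n = 0.75 × 579 × 314.16 × 9 × 1 = 1227.8 kN.
Bearing (16 mm plate, F_u = 450 MPa): end bolts L_c = 46 − 22/2 = 35, R_n = min(1.2×35×16×450, 2.4×20×16×450) = 302.4 kN/bolt; interior L_c = 61 − 22 = 39, R_n = 336.96 kN/bolt. φR_n = 0.75 × (3×302.4 + 6×336.96) = 2196.7 kN.
Tension rupture (net): A_n = (229 − 3×24)×16 = 2512 mm² (U = 1.0, A_e = A_n). φR_n = 0.75 × 450 × 2512 = 847.8 kN.
Governing: min(1227.8, 2196.7, 847.8) = 847.8 kN → net-section rupture.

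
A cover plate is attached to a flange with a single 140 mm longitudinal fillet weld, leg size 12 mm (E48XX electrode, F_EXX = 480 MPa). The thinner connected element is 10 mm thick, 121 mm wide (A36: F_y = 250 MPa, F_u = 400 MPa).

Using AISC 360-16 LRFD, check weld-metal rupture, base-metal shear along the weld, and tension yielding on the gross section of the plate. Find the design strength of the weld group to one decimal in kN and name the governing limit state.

210.0 kN (base-metal shear governs)

Weld metal: throat = 0.707×12 = 8.484 mm, L = 140 mm. φR_n = 0.75 × 0.6 × 480 × 8.484 × 140 = 256.6 kN.
Base metal shear (10 mm plate): yield φR_n = 1.0×0.6×250×10×140 = 210.0 kN; rupture φR_n = 0.75×0.6×400×10×140 = 252.0 kN; take 210.0 kN (yield).
Tension yield (gross): A_g = 121×10 = 1210 mm². φR_n = 0.90 × 250 × 1210 = 272.3 kN.
Governing: min(256.6, 210.0, 272.3) = 210.0 kN → base-metal shear.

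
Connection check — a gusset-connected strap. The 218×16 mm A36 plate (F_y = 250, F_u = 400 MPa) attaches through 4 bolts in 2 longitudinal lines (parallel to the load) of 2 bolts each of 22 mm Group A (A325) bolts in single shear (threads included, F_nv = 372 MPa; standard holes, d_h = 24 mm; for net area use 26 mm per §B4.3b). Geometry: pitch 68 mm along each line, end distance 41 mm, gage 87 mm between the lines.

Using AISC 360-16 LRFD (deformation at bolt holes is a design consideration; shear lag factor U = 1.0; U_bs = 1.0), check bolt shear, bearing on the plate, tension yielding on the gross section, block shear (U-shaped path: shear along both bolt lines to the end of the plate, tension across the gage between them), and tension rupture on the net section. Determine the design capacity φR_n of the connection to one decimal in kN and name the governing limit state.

Bolt shear: A_b = π(22)²/4 = 380.13 mm². φR_n = 0.75 × 372 × 380.13 × 4 × 1 = 424.2 kN.
Bearing (16 mm plate, F_u = 400 MPa): end bolts L_c = 41 − 24/2 = 29, R_n = min(1.2×29×16×400, 2.4×22×16×400) = 222.72 kN/bolt; interior L_c = 68 − 24 = 44, R_n = 337.92 kN/bolt. φR_n = 0.75 × (2×222.72 + 2×337.92) = 841.0 kN.
Tension yield (gross): A_g = 218×16 = 3488 mm². φR_n = 0.90 × 250 × 3488 = 784.8 kN.
Block shear: shear path 2×[41+1×68] = 2×109 mm, A_gv = 3488, A_nv = 2×(109 − 1.5×26)×16 = 2240 mm²; tension across gage: (87 − 1×26)×16 = 976 mm². R_n = min(0.6×400×2240, 0.6×250×3488) + 1.0×400×976 = min(537.6, 523.2) + 390.4 = 913.6 kN. φR_n = 0.75 × 913.6 = 685.2 kN.
Tension rupture (net): A_n = (218 − 2×26)×16 = 2656 mm² (U = 1.0, A_e = A_n). φR_n = 0.75 × 400 × 2656 = 796.8 kN.
Governing: min(424.2, 841.0, 784.8, 685.2, 796.8) = 424.2 kN → bolt shear.

424.2 kN (bolt shear governs)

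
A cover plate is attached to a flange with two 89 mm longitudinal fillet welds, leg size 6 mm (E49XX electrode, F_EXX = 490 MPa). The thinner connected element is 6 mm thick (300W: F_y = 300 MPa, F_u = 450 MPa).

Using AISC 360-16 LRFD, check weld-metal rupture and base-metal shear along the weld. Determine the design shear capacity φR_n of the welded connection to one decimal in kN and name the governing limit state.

Weld metal: throat = 0.707×6 = 4.242 mm, L = 2×89 = 178 mm. φR_n = 0.75 × 0.6 × 490 × 4.242 × 178 = 166.5 kN.
Base metal shear (6 mm plate): yield φR_n = 1.0×0.6×300×6×178 = 192.2 kN; rupture φR_n = 0.75×0.6×450×6×178 = 216.3 kN; take 192.2 kN (yield).
Governing: min(166.5, 192.2) = 166.5 kN → weld metal.

166.5 kN (weld metal governs)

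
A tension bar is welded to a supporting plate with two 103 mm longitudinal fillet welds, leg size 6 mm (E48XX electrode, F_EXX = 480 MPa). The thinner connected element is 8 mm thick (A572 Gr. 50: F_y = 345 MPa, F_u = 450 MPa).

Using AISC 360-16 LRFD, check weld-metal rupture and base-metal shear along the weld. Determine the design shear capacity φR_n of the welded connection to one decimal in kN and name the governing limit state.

Weld metal: throat = 0.707×6 = 4.242 mm, L = 2×103 = 206 mm. φR_n = 0.75 × 0.6 × 480 × 4.242 × 206 = 188.8 kN.
Base metal shear (8 mm plate): yield φR_n = 1.0×0.6×345×8×206 = 341.1 kN; rupture φR_n = 0.75×0.6×450×8×206 = 333.7 kN; take 333.7 kN (rupture).
Governing: min(188.8, 333.7) = 188.8 kN → weld metal.

188.8 kN (weld metal governs)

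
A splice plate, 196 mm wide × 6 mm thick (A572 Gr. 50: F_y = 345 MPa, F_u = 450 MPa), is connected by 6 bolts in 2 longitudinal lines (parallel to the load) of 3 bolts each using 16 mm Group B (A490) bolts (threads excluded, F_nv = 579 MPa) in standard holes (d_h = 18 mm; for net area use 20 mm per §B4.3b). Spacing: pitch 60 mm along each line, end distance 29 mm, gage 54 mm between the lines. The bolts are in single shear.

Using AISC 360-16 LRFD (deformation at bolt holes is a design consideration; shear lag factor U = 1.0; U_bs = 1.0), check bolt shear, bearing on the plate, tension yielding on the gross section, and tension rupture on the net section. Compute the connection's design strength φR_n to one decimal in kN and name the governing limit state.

315.9 kN (net-section rupture governs)

Bolt shear: A_b = π(16)²/4 = 201.06 mm². φR_n = 0.75 × 579 × 201.06 × 6 × 1 = 523.9 kN.
Bearing (6 mm plate, F_u = 450 MPa): end bolts L_c = 29 − 18/2 = 20, R_n = min(1.2×20×6×450, 2.4×16×6×450) = 64.8 kN/bolt; interior L_c = 60 − 18 = 42, R_n = 103.68 kN/bolt. φR_n = 0.75 × (2×64.8 + 4×103.68) = 408.2 kN.
Tension yield (gross): A_g = 196×6 = 1176 mm². φR_n = 0.90 × 345 × 1176 = 365.1 kN.
Tension rupture (net): A_n = (196 − 2×20)×6 = 936 mm² (U = 1.0, A_e = A_n). φR_n = 0.75 × 450 × 936 = 315.9 kN.
Governing: min(523.9, 408.2, 365.1, 315.9) = 315.9 kN → net-section rupture.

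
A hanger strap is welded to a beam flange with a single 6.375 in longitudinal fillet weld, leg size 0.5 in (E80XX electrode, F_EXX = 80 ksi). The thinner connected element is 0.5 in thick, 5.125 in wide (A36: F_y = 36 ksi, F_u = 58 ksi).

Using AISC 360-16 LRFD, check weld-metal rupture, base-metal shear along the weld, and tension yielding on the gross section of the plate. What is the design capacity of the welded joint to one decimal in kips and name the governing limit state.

Weld metal: throat = 0.707×0.5 = 0.3535 in, L = 6.375 in. φR_n = 0.75 × 0.6 × 80 × 0.3535 × 6.375 = 81.1 kips.
Base metal shear (0.5 in plate): yield φR_n = 1.0×0.6×36×0.5×6.375 = 68.9 kips; rupture φR_n = 0.75×0.6×58×0.5×6.375 = 83.2 kips; take 68.9 kips (yield).
Tension yield (gross): A_g = 5.125×0.5 = 2.5625 in². φR_n = 0.90 × 36 × 2.5625 = 83.0 kips.
Governing: min(81.1, 68.9, 83.0) = 68.9 kips → base-metal shear.

68.9 kips (base-metal shear governs)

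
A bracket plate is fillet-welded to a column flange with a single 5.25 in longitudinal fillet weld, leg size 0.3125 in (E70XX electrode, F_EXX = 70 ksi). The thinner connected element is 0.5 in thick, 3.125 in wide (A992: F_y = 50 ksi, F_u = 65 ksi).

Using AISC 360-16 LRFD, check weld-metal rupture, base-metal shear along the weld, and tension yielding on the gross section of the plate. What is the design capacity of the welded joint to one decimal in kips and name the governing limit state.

36.5 kips (weld metal governs)

Weld metal: throat = 0.707×0.3125 = 0.22094 in, L = 5.25 in. φR_n = 0.75 × 0.6 × 70 × 0.22094 × 5.25 = 36.5 kips.
Base metal shear (0.5 in plate): yield φR_n = 1.0×0.6×50×0.5×5.25 = 78.8 kips; rupture φR_n = 0.75×0.6×65×0.5×5.25 = 76.8 kips; take 76.8 kips (rupture).
Tension yield (gross): A_g = 3.125×0.5 = 1.5625 in². φR_n = 0.90 × 50 × 1.5625 = 70.3 kips.
Governing: min(36.5, 76.8, 70.3) = 36.5 kips → weld metal.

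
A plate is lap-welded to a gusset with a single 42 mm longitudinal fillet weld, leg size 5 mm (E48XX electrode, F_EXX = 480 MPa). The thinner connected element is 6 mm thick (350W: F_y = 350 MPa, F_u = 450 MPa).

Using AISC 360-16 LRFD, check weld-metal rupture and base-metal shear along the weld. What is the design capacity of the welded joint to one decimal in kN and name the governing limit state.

Weld metal: throat = 0.707×5 = 3.535 mm, L = 42 mm. φR_n = 0.75 × 0.6 × 480 × 3.535 × 42 = 32.1 kN.
Base metal shear (6 mm plate): yield φR_n = 1.0×0.6×350×6×42 = 52.9 kN; rupture φR_n = 0.75×0.6×450×6×42 = 51.0 kN; take 51.0 kN (rupture).
Governing: min(32.1, 51.0) = 32.1 kN → weld metal.

32.1 kN (weld metal governs)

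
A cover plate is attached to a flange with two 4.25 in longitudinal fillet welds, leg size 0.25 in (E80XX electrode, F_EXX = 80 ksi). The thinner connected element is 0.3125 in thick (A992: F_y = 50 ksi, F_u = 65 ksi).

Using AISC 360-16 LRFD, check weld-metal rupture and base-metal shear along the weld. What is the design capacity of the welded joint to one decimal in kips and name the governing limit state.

54.1 kips (weld metal governs)

Weld metal: throat = 0.707×0.25 = 0.17675 in, L = 2×4.25 = 8.5 in. φR_n = 0.75 × 0.6 × 80 × 0.17675 × 8.5 = 54.1 kips.
Base metal shear (0.3125 in plate): yield φR_n = 1.0×0.6×50×0.3125×8.5 = 79.7 kips; rupture φR_n = 0.75×0.6×65×0.3125×8.5 = 77.7 kips; take 77.7 kips (rupture).
Governing: min(54.1, 77.7) = 54.1 kips → weld metal.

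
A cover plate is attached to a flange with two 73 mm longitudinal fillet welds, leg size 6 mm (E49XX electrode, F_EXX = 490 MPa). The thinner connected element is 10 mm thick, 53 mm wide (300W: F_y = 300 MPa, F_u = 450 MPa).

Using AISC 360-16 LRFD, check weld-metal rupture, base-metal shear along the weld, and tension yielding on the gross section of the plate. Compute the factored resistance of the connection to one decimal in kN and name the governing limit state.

136.6 kN (weld metal governs)

Weld metal: throat = 0.707×6 = 4.242 mm, L = 2×73 = 146 mm. φR_n = 0.75 × 0.6 × 490 × 4.242 × 146 = 136.6 kN.
Base metal shear (10 mm plate): yield φR_n = 1.0×0.6×300×10×146 = 262.8 kN; rupture φR_n = 0.75×0.6×450×10×146 = 295.7 kN; take 262.8 kN (yield).
Tension yield (gross): A_g = 53×10 = 530 mm². φR_n = 0.90 × 300 × 530 = 143.1 kN.
Governing: min(136.6, 262.8, 143.1) = 136.6 kN → weld metal.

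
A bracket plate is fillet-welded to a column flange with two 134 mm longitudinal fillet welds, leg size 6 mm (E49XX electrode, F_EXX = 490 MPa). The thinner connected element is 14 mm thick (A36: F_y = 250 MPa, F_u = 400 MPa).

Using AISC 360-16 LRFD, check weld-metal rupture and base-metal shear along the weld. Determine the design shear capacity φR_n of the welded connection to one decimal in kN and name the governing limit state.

Weld metal: throat = 0.707×6 = 4.242 mm, L = 2×134 = 268 mm. φR_n = 0.75 × 0.6 × 490 × 4.242 × 268 = 250.7 kN.
Base metal shear (14 mm plate): yield φR_n = 1.0×0.6×250×14×268 = 562.8 kN; rupture φR_n = 0.75×0.6×400×14×268 = 675.4 kN; take 562.8 kN (yield).
Governing: min(250.7, 562.8) = 250.7 kN → weld metal.

250.7 kN (weld metal governs)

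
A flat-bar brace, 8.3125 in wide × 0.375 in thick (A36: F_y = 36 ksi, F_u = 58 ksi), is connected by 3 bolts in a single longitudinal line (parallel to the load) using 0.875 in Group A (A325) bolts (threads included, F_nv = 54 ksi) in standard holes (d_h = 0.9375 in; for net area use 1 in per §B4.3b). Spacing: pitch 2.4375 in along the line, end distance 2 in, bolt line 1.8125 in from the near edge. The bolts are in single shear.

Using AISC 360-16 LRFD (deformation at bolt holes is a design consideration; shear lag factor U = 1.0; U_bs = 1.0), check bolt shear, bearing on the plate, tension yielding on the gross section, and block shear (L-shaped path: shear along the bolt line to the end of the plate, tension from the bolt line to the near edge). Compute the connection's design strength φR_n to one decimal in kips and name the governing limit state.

63.2 kips (block shear governs)

Bolt shear: A_b = π(0.875)²/4 = 0.60132 in². φR_n = 0.75 × 54 × 0.60132 × 3 × 1 = 73.1 kips.
Bearing (0.375 in plate, F_u = 58 ksi): end bolts L_c = 2 − 0.9375/2 = 1.53125, R_n = min(1.2×1.53125×0.375×58, 2.4×0.875×0.375×58) = 39.966 kips/bolt; interior L_c = 2.4375 − 0.9375 = 1.5, R_n = 39.15 kips/bolt. φR_n = 0.75 × (1×39.966 + 2×39.15) = 88.7 kips.
Tension yield (gross): A_g = 8.3125×0.375 = 3.1172 in². φR_n = 0.90 × 36 × 3.1172 = 101.0 kips.
Block shear: shear path 1×[2+2×2.4375] = 1×6.875 in, A_gv = 2.5781, A_nv = 1×(6.875 − 2.5×1)×0.375 = 1.6406 in²; tension to near edge: (1.8125 − 0.5×1)×0.375 = 0.49219 in². R_n = min(0.6×58×1.6406, 0.6×36×2.5781) + 1.0×58×0.49219 = min(57.093, 55.687) + 28.547 = 84.234 kips. φR_n = 0.75 × 84.234 = 63.2 kips.
Governing: min(73.1, 88.7, 101.0, 63.2) = 63.2 kips → block shear.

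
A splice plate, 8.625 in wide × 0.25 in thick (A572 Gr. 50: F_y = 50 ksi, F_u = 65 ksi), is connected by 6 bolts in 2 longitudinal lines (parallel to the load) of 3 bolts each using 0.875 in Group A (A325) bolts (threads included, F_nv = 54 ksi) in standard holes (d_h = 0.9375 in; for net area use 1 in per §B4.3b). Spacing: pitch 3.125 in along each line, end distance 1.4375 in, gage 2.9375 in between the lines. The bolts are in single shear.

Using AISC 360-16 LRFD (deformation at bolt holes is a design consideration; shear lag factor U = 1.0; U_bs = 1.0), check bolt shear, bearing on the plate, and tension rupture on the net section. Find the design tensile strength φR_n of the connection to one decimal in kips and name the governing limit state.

Bolt shear: A_b = π(0.875)²/4 = 0.60132 in². φR_n = 0.75 × 54 × 0.60132 × 6 × 1 = 146.1 kips.
Bearing (0.25 in plate, F_u = 65 ksi): end bolts L_c = 1.4375 − 0.9375/2 = 0.96875, R_n = min(1.2×0.96875×0.25×65, 2.4×0.875×0.25×65) = 18.891 kips/bolt; interior L_c = 3.125 − 0.9375 = 2.1875, R_n = 34.125 kips/bolt. φR_n = 0.75 × (2×18.891 + 4×34.125) = 130.7 kips.
Tension rupture (net): A_n = (8.625 − 2×1)×0.25 = 1.6563 in² (U = 1.0, A_e = A_n). φR_n = 0.75 × 65 × 1.6563 = 80.7 kips.
Governing: min(146.1, 130.7, 80.7) = 80.7 kips → net-section rupture.

80.7 kips (net-section rupture governs)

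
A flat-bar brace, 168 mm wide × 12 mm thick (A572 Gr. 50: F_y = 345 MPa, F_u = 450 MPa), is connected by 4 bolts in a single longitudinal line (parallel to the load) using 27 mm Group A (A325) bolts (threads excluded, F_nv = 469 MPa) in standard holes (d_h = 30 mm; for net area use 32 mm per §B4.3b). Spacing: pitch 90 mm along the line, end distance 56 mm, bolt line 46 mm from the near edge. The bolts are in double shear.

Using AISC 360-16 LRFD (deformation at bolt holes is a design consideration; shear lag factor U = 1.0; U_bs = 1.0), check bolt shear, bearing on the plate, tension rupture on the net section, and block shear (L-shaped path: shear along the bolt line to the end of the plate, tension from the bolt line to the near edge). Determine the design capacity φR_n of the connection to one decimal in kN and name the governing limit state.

Bolt shear: A_b = π(27)²/4 = 572.56 mm². φR_n = 0.75 × 469 × 572.56 × 4 × 2 = 1611.2 kN.
Bearing (12 mm plate, F_u = 450 MPa): end bolts L_c = 56 − 30/2 = 41, R_n = min(1.2×41×12×450, 2.4×27×12×450) = 265.68 kN/bolt; interior L_c = 90 − 30 = 60, R_n = 349.92 kN/bolt. φR_n = 0.75 × (1×265.68 + 3×349.92) = 986.6 kN.
Tension rupture (net): A_n = (168 − 1×32)×12 = 1632 mm² (U = 1.0, A_e = A_n). φR_n = 0.75 × 450 × 1632 = 550.8 kN.
Block shear: shear path 1×[56+3×90] = 1×326 mm, A_gv = 3912, A_nv = 1×(326 − 3.5×32)×12 = 2568 mm²; tension to near edge: (46 − 0.5×32)×12 = 360 mm². R_n = min(0.6×450×2568, 0.6×345×3912) + 1.0×450×360 = min(693.36, 809.78) + 162 = 855.36 kN. φR_n = 0.75 × 855.36 = 641.5 kN.
Governing: min(1611.2, 986.6, 550.8, 641.5) = 550.8 kN → net-section rupture.

550.8 kN (net-section rupture governs)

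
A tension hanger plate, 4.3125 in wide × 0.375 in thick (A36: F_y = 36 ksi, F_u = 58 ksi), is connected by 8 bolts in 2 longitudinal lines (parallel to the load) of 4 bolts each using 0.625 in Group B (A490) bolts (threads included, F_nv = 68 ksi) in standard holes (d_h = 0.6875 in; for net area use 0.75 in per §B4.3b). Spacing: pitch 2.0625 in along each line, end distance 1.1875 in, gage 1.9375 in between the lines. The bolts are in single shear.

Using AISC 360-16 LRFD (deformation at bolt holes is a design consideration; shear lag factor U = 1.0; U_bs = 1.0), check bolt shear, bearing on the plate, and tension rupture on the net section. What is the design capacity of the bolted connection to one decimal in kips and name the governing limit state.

Bolt shear: A_b = π(0.625)²/4 = 0.3068 in². φR_n = 0.75 × 68 × 0.3068 × 8 × 1 = 125.2 kips.
Bearing (0.375 in plate, F_u = 58 ksi): end bolts L_c = 1.1875 − 0.6875/2 = 0.84375, R_n = min(1.2×0.84375×0.375×58, 2.4×0.625×0.375×58) = 22.022 kips/bolt; interior L_c = 2.0625 − 0.6875 = 1.375, R_n = 32.625 kips/bolt. φR_n = 0.75 × (2×22.022 + 6×32.625) = 179.8 kips.
Tension rupture (net): A_n = (4.3125 − 2×0.75)×0.375 = 1.0547 in² (U = 1.0, A_e = A_n). φR_n = 0.75 × 58 × 1.0547 = 45.9 kips.
Governing: min(125.2, 179.8, 45.9) = 45.9 kips → net-section rupture.

45.9 kips (net-section rupture governs)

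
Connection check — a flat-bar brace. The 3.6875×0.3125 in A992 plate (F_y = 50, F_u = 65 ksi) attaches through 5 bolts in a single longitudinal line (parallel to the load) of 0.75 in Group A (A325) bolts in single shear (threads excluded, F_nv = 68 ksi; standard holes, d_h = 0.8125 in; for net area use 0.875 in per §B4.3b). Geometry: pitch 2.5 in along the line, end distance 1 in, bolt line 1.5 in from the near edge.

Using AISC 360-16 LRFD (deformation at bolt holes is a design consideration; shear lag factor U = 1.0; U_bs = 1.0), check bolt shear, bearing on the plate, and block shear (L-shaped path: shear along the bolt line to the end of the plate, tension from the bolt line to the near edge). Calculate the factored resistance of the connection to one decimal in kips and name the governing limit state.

Bolt shear: A_b = π(0.75)²/4 = 0.44179 in². φR_n = 0.75 × 68 × 0.44179 × 5 × 1 = 112.7 kips.
Bearing (0.3125 in plate, F_u = 65 ksi): end bolts L_c = 1 − 0.8125/2 = 0.59375, R_n = min(1.2×0.59375×0.3125×65, 2.4×0.75×0.3125×65) = 14.473 kips/bolt; interior L_c = 2.5 − 0.8125 = 1.6875, R_n = 36.563 kips/bolt. φR_n = 0.75 × (1×14.473 + 4×36.563) = 120.5 kips.
Block shear: shear path 1×[1+4×2.5] = 1×11 in, A_gv = 3.4375, A_nv = 1×(11 − 4.5×0.875)×0.3125 = 2.207 in²; tension to near edge: (1.5 − 0.5×0.875)×0.3125 = 0.33203 in². R_n = min(0.6×65×2.207, 0.6×50×3.4375) + 1.0×65×0.33203 = min(86.073, 103.13) + 21.582 = 107.66 kips. φR_n = 0.75 × 107.66 = 80.7 kips.
Governing: min(112.7, 120.5, 80.7) = 80.7 kips → block shear.

80.7 kips (block shear governs)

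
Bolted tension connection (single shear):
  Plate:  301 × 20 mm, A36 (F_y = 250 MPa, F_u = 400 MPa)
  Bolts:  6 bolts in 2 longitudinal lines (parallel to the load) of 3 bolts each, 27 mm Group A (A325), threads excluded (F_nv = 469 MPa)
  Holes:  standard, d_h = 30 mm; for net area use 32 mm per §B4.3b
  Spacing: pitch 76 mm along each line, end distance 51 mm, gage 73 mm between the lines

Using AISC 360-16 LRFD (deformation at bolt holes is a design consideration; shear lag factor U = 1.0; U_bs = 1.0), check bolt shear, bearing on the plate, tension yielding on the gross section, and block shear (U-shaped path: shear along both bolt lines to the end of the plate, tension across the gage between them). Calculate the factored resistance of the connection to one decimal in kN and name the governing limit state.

Bolt shear: A_b = π(27)²/4 = 572.56 mm². φR_n = 0.75 × 469 × 572.56 × 6 × 1 = 1208.4 kN.
Bearing (20 mm plate, F_u = 400 MPa): end bolts L_c = 51 − 30/2 = 36, R_n = min(1.2×36×20×400, 2.4×27×20×400) = 345.6 kN/bolt; interior L_c = 76 − 30 = 46, R_n = 441.6 kN/bolt. φR_n = 0.75 × (2×345.6 + 4×441.6) = 1843.2 kN.
Tension yield (gross): A_g = 301×20 = 6020 mm². φR_n = 0.90 × 250 × 6020 = 1354.5 kN.
Block shear: shear path 2×[51+2×76] = 2×203 mm, A_gv = 8120, A_nv = 2×(203 − 2.5×32)×20 = 4920 mm²; tension across gage: (73 − 1×32)×20 = 820 mm². R_n = min(0.6×400×4920, 0.6×250×8120) + 1.0×400×820 = min(1180.8, 1218) + 328 = 1508.8 kN. φR_n = 0.75 × 1508.8 = 1131.6 kN.
Governing: min(1208.4, 1843.2, 1354.5, 1131.6) = 1131.6 kN → block shear.

1131.6 kN (block shear governs)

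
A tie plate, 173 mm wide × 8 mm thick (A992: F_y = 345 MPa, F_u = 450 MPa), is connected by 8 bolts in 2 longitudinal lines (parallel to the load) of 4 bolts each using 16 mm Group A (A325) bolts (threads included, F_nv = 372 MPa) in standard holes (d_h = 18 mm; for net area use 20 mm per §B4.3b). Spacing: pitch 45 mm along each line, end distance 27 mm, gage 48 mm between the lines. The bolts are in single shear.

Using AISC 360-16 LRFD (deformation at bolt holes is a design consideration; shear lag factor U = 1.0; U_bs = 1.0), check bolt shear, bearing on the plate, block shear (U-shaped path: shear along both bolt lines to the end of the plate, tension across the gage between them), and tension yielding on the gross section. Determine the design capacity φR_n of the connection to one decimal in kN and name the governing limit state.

Bolt shear: A_b = π(16)²/4 = 201.06 mm². φR_n = 0.75 × 372 × 201.06 × 8 × 1 = 448.8 kN.
Bearing (8 mm plate, F_u = 450 MPa): end bolts L_c = 27 − 18/2 = 18, R_n = min(1.2×18×8×450, 2.4×16×8×450) = 77.76 kN/bolt; interior L_c = 45 − 18 = 27, R_n = 116.64 kN/bolt. φR_n = 0.75 × (2×77.76 + 6×116.64) = 641.5 kN.
Block shear: shear path 2×[27+3×45] = 2×162 mm, A_gv = 2592, A_nv = 2×(162 − 3.5×20)×8 = 1472 mm²; tension across gage: (48 − 1×20)×8 = 224 mm². R_n = min(0.6×450×1472, 0.6×345×2592) + 1.0×450×224 = min(397.44, 536.54) + 100.8 = 498.24 kN. φR_n = 0.75 × 498.24 = 373.7 kN.
Tension yield (gross): A_g = 173×8 = 1384 mm². φR_n = 0.90 × 345 × 1384 = 429.7 kN.
Governing: min(448.8, 641.5, 373.7, 429.7) = 373.7 kN → block shear.

373.7 kN (block shear governs)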